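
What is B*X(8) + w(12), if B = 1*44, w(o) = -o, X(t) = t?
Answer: 340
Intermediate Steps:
B = 44
B*X(8) + w(12) = 44*8 - 1*12 = 352 - 12 = 340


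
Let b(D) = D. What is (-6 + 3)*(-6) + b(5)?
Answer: 23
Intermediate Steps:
(-6 + 3)*(-6) + b(5) = (-6 + 3)*(-6) + 5 = -3*(-6) + 5 = 18 + 5 = 23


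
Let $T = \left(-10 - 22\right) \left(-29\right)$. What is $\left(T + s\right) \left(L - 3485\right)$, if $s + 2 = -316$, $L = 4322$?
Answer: $510570$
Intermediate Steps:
$T = 928$ ($T = \left(-32\right) \left(-29\right) = 928$)
$s = -318$ ($s = -2 - 316 = -318$)
$\left(T + s\right) \left(L - 3485\right) = \left(928 - 318\right) \left(4322 - 3485\right) = 610 \cdot 837 = 510570$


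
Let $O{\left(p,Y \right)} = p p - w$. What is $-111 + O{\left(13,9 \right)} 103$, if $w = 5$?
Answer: $16781$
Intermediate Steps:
$O{\left(p,Y \right)} = -5 + p^{2}$ ($O{\left(p,Y \right)} = p p - 5 = p^{2} - 5 = -5 + p^{2}$)
$-111 + O{\left(13,9 \right)} 103 = -111 + \left(-5 + 13^{2}\right) 103 = -111 + \left(-5 + 169\right) 103 = -111 + 164 \cdot 103 = -111 + 16892 = 16781$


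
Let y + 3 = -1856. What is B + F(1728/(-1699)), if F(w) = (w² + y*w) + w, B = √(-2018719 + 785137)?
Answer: 5457836160/2886601 + I*√1233582 ≈ 1890.7 + 1110.7*I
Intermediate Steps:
y = -1859 (y = -3 - 1856 = -1859)
B = I*√1233582 (B = √(-1233582) = I*√1233582 ≈ 1110.7*I)
F(w) = w² - 1858*w (F(w) = (w² - 1859*w) + w = w² - 1858*w)
B + F(1728/(-1699)) = I*√1233582 + (1728/(-1699))*(-1858 + 1728/(-1699)) = I*√1233582 + (1728*(-1/1699))*(-1858 + 1728*(-1/1699)) = I*√1233582 - 1728*(-1858 - 1728/1699)/1699 = I*√1233582 - 1728/1699*(-3158470/1699) = I*√1233582 + 5457836160/2886601 = 5457836160/2886601 + I*√1233582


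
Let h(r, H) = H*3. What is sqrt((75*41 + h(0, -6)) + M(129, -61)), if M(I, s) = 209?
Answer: sqrt(3266) ≈ 57.149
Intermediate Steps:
h(r, H) = 3*H
sqrt((75*41 + h(0, -6)) + M(129, -61)) = sqrt((75*41 + 3*(-6)) + 209) = sqrt((3075 - 18) + 209) = sqrt(3057 + 209) = sqrt(3266)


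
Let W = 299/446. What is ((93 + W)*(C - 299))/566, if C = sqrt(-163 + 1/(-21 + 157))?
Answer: -12491323/252436 + 125331*I*sqrt(83742)/17165648 ≈ -49.483 + 2.1129*I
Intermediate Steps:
W = 299/446 (W = 299*(1/446) = 299/446 ≈ 0.67040)
C = 3*I*sqrt(83742)/68 (C = sqrt(-163 + 1/136) = sqrt(-22167/136) = 3*I*sqrt(83742)/68 ≈ 12.767*I)
((93 + W)*(C - 299))/566 = ((93 + 299/446)*(3*I*sqrt(83742)/68 - 299))/566 = (41777*(-299 + 3*I*sqrt(83742)/68)/446)*(1/566) = (-12491323/446 + 125331*I*sqrt(83742)/30328)*(1/566) = -12491323/252436 + 125331*I*sqrt(83742)/17165648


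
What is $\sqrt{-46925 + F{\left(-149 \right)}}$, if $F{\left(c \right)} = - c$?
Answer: $2 i \sqrt{11694} \approx 216.28 i$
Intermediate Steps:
$\sqrt{-46925 + F{\left(-149 \right)}} = \sqrt{-46925 - -149} = \sqrt{-46925 + 149} = \sqrt{-46776} = 2 i \sqrt{11694}$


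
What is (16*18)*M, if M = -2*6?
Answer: -3456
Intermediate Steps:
M = -12
(16*18)*M = (16*18)*(-12) = 288*(-12) = -3456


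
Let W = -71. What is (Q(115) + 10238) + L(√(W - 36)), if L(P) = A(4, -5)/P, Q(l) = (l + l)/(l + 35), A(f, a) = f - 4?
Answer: 153593/15 ≈ 10240.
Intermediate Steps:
A(f, a) = -4 + f
Q(l) = 2*l/(35 + l) (Q(l) = (2*l)/(35 + l) = 2*l/(35 + l))
L(P) = 0 (L(P) = (-4 + 4)/P = 0/P = 0)
(Q(115) + 10238) + L(√(W - 36)) = (2*115/(35 + 115) + 10238) + 0 = (2*115/150 + 10238) + 0 = (2*115*(1/150) + 10238) + 0 = (23/15 + 10238) + 0 = 153593/15 + 0 = 153593/15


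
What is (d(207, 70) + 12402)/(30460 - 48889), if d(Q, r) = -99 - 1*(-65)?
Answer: -12368/18429 ≈ -0.67112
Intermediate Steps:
d(Q, r) = -34 (d(Q, r) = -99 + 65 = -34)
(d(207, 70) + 12402)/(30460 - 48889) = (-34 + 12402)/(30460 - 48889) = 12368/(-18429) = 12368*(-1/18429) = -12368/18429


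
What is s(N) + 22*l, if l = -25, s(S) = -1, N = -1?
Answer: -551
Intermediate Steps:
s(N) + 22*l = -1 + 22*(-25) = -1 - 550 = -551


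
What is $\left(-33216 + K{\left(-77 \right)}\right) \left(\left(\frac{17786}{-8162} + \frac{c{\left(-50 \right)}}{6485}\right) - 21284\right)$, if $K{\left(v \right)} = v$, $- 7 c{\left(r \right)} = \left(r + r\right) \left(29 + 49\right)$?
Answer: $\frac{3751057386286197}{5293057} \approx 7.0867 \cdot 10^{8}$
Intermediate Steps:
$c{\left(r \right)} = - \frac{156 r}{7}$ ($c{\left(r \right)} = - \frac{\left(r + r\right) \left(29 + 49\right)}{7} = - \frac{2 r 78}{7} = - \frac{156 r}{7}$)
$\left(-33216 + K{\left(-77 \right)}\right) \left(\left(\frac{17786}{-8162} + \frac{c{\left(-50 \right)}}{6485}\right) - 21284\right) = \left(-33216 - 77\right) \left(\left(\frac{17786}{-8162} + \frac{\left(- \frac{156}{7}\right) \left(-50\right)}{6485}\right) - 21284\right) = - 33293 \left(\left(17786 \left(- \frac{1}{8162}\right) + \frac{7800}{7} \cdot \frac{1}{6485}\right) - 21284\right) = - 33293 \left(\left(- \frac{8893}{4081} + \frac{1560}{9079}\right) - 21284\right) = - 33293 \left(- \frac{10624741}{5293057} - 21284\right) = \left(-33293\right) \left(- \frac{112668049929}{5293057}\right) = \frac{3751057386286197}{5293057}$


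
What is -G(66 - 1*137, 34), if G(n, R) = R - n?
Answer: -105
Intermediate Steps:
-G(66 - 1*137, 34) = -(34 - (66 - 1*137)) = -(34 - (66 - 137)) = -(34 - 1*(-71)) = -(34 + 71) = -1*105 = -105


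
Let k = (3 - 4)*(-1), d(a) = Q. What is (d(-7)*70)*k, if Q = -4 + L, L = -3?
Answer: -490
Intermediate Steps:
Q = -7 (Q = -4 - 3 = -7)
d(a) = -7
k = 1 (k = -1*(-1) = 1)
(d(-7)*70)*k = -7*70*1 = -490*1 = -490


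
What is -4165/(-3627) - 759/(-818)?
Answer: 6159863/2966886 ≈ 2.0762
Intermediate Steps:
-4165/(-3627) - 759/(-818) = -4165*(-1/3627) - 759*(-1/818) = 4165/3627 + 759/818 = 6159863/2966886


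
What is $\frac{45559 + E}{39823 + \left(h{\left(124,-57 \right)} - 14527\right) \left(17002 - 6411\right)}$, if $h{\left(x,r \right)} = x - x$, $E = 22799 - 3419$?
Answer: $- \frac{9277}{21973662} \approx -0.00042219$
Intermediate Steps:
$E = 19380$ ($E = 22799 - 3419 = 19380$)
$h{\left(x,r \right)} = 0$
$\frac{45559 + E}{39823 + \left(h{\left(124,-57 \right)} - 14527\right) \left(17002 - 6411\right)} = \frac{45559 + 19380}{39823 + \left(0 - 14527\right) \left(17002 - 6411\right)} = \frac{64939}{39823 - 153855457} = \frac{64939}{-153815634} = 64939 \left(- \frac{1}{153815634}\right) = - \frac{9277}{21973662}$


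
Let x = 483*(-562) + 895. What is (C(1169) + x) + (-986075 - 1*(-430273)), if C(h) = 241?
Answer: -826112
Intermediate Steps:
x = -270551 (x = -271446 + 895 = -270551)
(C(1169) + x) + (-986075 - 1*(-430273)) = (241 - 270551) + (-986075 - 1*(-430273)) = -270310 + (-986075 + 430273) = -270310 - 555802 = -826112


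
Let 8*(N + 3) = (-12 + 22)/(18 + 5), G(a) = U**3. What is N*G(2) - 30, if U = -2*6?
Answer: 116382/23 ≈ 5060.1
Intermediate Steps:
U = -12
G(a) = -1728 (G(a) = (-12)**3 = -1728)
N = -271/92 (N = -3 + ((-12 + 22)/(18 + 5))/8 = -3 + (10/23)/8 = -3 + (10*(1/23))/8 = -3 + (1/8)*(10/23) = -3 + 5/92 = -271/92 ≈ -2.9457)
N*G(2) - 30 = -271/92*(-1728) - 30 = 117072/23 - 30 = 116382/23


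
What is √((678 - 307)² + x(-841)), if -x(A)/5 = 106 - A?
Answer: √132906 ≈ 364.56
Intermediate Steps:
x(A) = -530 + 5*A (x(A) = -5*(106 - A) = -530 + 5*A)
√((678 - 307)² + x(-841)) = √((678 - 307)² + (-530 + 5*(-841))) = √(371² + (-530 - 4205)) = √(137641 - 4735) = √132906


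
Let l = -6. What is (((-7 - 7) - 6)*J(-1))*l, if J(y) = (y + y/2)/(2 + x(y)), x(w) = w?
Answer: -180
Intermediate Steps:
J(y) = 3*y/(2*(2 + y)) (J(y) = (y + y/2)/(2 + y) = (3*y/2)/(2 + y) = 3*y/(2*(2 + y)))
(((-7 - 7) - 6)*J(-1))*l = (((-7 - 7) - 6)*((3/2)*(-1)/(2 - 1)))*(-6) = ((-14 - 6)*((3/2)*(-1)/1))*(-6) = -30*(-1)*(-6) = -20*(-3/2)*(-6) = 30*(-6) = -180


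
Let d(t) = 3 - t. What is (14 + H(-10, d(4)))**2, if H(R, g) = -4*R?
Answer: 2916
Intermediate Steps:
(14 + H(-10, d(4)))**2 = (14 - 4*(-10))**2 = (14 + 40)**2 = 54**2 = 2916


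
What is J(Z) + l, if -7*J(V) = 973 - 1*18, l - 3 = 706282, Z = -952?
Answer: 4943040/7 ≈ 7.0615e+5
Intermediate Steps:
l = 706285 (l = 3 + 706282 = 706285)
J(V) = -955/7 (J(V) = -(973 - 1*18)/7 = -(973 - 18)/7 = -⅐*955 = -955/7)
J(Z) + l = -955/7 + 706285 = 4943040/7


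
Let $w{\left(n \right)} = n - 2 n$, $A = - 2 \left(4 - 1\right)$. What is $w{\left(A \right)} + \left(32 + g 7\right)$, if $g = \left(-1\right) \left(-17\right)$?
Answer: $157$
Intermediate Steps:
$g = 17$
$A = -6$ ($A = \left(-2\right) 3 = -6$)
$w{\left(n \right)} = - n$
$w{\left(A \right)} + \left(32 + g 7\right) = \left(-1\right) \left(-6\right) + \left(32 + 17 \cdot 7\right) = 6 + \left(32 + 119\right) = 6 + 151 = 157$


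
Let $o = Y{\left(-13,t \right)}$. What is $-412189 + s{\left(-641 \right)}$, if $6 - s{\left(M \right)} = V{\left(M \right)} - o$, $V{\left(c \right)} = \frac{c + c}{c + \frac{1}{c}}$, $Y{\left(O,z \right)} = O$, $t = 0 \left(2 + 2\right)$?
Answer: $- \frac{84682369317}{205441} \approx -4.122 \cdot 10^{5}$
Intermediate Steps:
$t = 0$ ($t = 0 \cdot 4 = 0$)
$V{\left(c \right)} = \frac{2 c}{c + \frac{1}{c}}$
$o = -13$
$s{\left(M \right)} = -7 - \frac{2 M^{2}}{1 + M^{2}}$ ($s{\left(M \right)} = 6 - \left(\frac{2 M^{2}}{1 + M^{2}} - -13\right) = 6 - \left(\frac{2 M^{2}}{1 + M^{2}} + 13\right) = 6 - \left(13 + \frac{2 M^{2}}{1 + M^{2}}\right) = -7 - \frac{2 M^{2}}{1 + M^{2}}$)
$-412189 + s{\left(-641 \right)} = -412189 + \frac{-7 - 9 \left(-641\right)^{2}}{1 + \left(-641\right)^{2}} = -412189 + \frac{-7 - 3697929}{1 + 410881} = -412189 + \frac{-7 - 3697929}{410882} = -412189 + \frac{1}{410882} \left(-3697936\right) = -412189 - \frac{1848968}{205441} = - \frac{84682369317}{205441}$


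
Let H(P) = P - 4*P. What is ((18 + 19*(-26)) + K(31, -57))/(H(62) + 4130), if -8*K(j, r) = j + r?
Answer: -1891/15776 ≈ -0.11987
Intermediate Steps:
H(P) = -3*P
K(j, r) = -j/8 - r/8 (K(j, r) = -(j + r)/8 = -j/8 - r/8)
((18 + 19*(-26)) + K(31, -57))/(H(62) + 4130) = ((18 + 19*(-26)) + (-1/8*31 - 1/8*(-57)))/(-3*62 + 4130) = ((18 - 494) + (-31/8 + 57/8))/(-186 + 4130) = (-476 + 13/4)/3944 = -1891/4*1/3944 = -1891/15776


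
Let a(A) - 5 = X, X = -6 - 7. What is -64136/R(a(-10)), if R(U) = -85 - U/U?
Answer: 32068/43 ≈ 745.77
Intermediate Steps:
X = -13
a(A) = -8 (a(A) = 5 - 13 = -8)
R(U) = -86 (R(U) = -85 - 1*1 = -85 - 1 = -86)
-64136/R(a(-10)) = -64136/(-86) = -64136*(-1/86) = 32068/43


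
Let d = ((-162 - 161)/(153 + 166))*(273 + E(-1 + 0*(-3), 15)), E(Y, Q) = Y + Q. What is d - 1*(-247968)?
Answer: 79009091/319 ≈ 2.4768e+5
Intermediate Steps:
E(Y, Q) = Q + Y
d = -92701/319 (d = ((-162 - 161)/(153 + 166))*(273 + (15 + (-1 + 0*(-3)))) = (-323/319)*(273 + (15 + (-1 + 0))) = (-323*1/319)*(273 + (15 - 1)) = -323*(273 + 14)/319 = -323/319*287 = -92701/319 ≈ -290.60)
d - 1*(-247968) = -92701/319 - 1*(-247968) = -92701/319 + 247968 = 79009091/319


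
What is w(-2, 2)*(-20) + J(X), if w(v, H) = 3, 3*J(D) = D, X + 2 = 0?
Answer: -182/3 ≈ -60.667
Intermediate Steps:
X = -2 (X = -2 + 0 = -2)
J(D) = D/3
w(-2, 2)*(-20) + J(X) = 3*(-20) + (1/3)*(-2) = -60 - 2/3 = -182/3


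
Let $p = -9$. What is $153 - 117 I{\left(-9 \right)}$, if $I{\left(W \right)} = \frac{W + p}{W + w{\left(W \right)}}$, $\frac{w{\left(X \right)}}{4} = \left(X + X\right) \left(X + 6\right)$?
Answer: $\frac{3753}{23} \approx 163.17$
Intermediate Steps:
$w{\left(X \right)} = 8 X \left(6 + X\right)$ ($w{\left(X \right)} = 4 \left(X + X\right) \left(X + 6\right) = 4 \cdot 2 X \left(6 + X\right) = 8 X \left(6 + X\right)$)
$I{\left(W \right)} = \frac{-9 + W}{W + 8 W \left(6 + W\right)}$ ($I{\left(W \right)} = \frac{W - 9}{W + 8 W \left(6 + W\right)} = \frac{-9 + W}{W + 8 W \left(6 + W\right)}$)
$153 - 117 I{\left(-9 \right)} = 153 - 117 \frac{-9 - 9}{\left(-9\right) \left(49 + 8 \left(-9\right)\right)} = 153 - 117 \left(\left(- \frac{1}{9}\right) \frac{1}{49 - 72} \left(-18\right)\right) = 153 - 117 \left(\left(- \frac{1}{9}\right) \frac{1}{-23} \left(-18\right)\right) = 153 - 117 \left(\left(- \frac{1}{9}\right) \left(- \frac{1}{23}\right) \left(-18\right)\right) = 153 - - \frac{234}{23} = 153 + \frac{234}{23} = \frac{3753}{23}$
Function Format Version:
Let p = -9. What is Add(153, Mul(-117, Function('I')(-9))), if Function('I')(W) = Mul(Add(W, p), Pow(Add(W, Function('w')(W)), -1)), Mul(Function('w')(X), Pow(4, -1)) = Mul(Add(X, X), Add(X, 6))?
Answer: Rational(3753, 23) ≈ 163.17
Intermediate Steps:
Function('w')(X) = Mul(8, X, Add(6, X)) (Function('w')(X) = Mul(4, Mul(Add(X, X), Add(X, 6))) = Mul(4, Mul(Mul(2, X), Add(6, X))) = Mul(4, Mul(2, X, Add(6, X))) = Mul(8, X, Add(6, X)))
Function('I')(W) = Mul(Pow(Add(W, Mul(8, W, Add(6, W))), -1), Add(-9, W)) (Function('I')(W) = Mul(Add(W, -9), Pow(Add(W, Mul(8, W, Add(6, W))), -1)) = Mul(Add(-9, W), Pow(Add(W, Mul(8, W, Add(6, W))), -1)) = Mul(Pow(Add(W, Mul(8, W, Add(6, W))), -1), Add(-9, W)))
Add(153, Mul(-117, Function('I')(-9))) = Add(153, Mul(-117, Mul(Pow(-9, -1), Pow(Add(49, Mul(8, -9)), -1), Add(-9, -9)))) = Add(153, Mul(-117, Mul(Rational(-1, 9), Pow(Add(49, -72), -1), -18))) = Add(153, Mul(-117, Mul(Rational(-1, 9), Pow(-23, -1), -18))) = Add(153, Mul(-117, Mul(Rational(-1, 9), Rational(-1, 23), -18))) = Add(153, Mul(-117, Rational(-2, 23))) = Add(153, Rational(234, 23)) = Rational(3753, 23)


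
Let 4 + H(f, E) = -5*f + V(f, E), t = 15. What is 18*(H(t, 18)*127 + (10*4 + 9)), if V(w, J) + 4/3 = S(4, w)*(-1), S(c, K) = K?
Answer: -217050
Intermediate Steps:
V(w, J) = -4/3 - w (V(w, J) = -4/3 + w*(-1) = -4/3 - w)
H(f, E) = -16/3 - 6*f (H(f, E) = -4 + (-5*f + (-4/3 - f)) = -4 + (-4/3 - 6*f) = -16/3 - 6*f)
18*(H(t, 18)*127 + (10*4 + 9)) = 18*((-16/3 - 6*15)*127 + (10*4 + 9)) = 18*((-16/3 - 90)*127 + (40 + 9)) = 18*(-286/3*127 + 49) = 18*(-36322/3 + 49) = 18*(-36175/3) = -217050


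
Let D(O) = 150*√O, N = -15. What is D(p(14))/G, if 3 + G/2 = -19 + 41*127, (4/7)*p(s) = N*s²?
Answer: 105*I*√105/1037 ≈ 1.0375*I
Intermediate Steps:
p(s) = -105*s²/4 (p(s) = 7*(-15*s²)/4 = -105*s²/4)
G = 10370 (G = -6 + 2*(-19 + 41*127) = -6 + 2*(-19 + 5207) = -6 + 2*5188 = -6 + 10376 = 10370)
D(p(14))/G = (150*√(-105/4*14²))/10370 = (150*√(-105/4*196))*(1/10370) = (150*√(-5145))*(1/10370) = (150*(7*I*√105))*(1/10370) = (1050*I*√105)*(1/10370) = 105*I*√105/1037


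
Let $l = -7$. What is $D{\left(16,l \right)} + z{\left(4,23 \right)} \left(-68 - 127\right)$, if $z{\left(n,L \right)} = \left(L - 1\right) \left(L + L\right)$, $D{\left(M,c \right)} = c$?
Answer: $-197347$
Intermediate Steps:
$z{\left(n,L \right)} = 2 L \left(-1 + L\right)$ ($z{\left(n,L \right)} = \left(-1 + L\right) 2 L = 2 L \left(-1 + L\right)$)
$D{\left(16,l \right)} + z{\left(4,23 \right)} \left(-68 - 127\right) = -7 + 2 \cdot 23 \left(-1 + 23\right) \left(-68 - 127\right) = -7 + 2 \cdot 23 \cdot 22 \left(-68 - 127\right) = -7 + 1012 \left(-195\right) = -7 - 197340 = -197347$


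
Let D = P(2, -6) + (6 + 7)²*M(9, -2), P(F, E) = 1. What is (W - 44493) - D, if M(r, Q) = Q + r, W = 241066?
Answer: 195389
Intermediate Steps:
D = 1184 (D = 1 + (6 + 7)²*(-2 + 9) = 1 + 13²*7 = 1 + 169*7 = 1 + 1183 = 1184)
(W - 44493) - D = (241066 - 44493) - 1*1184 = 196573 - 1184 = 195389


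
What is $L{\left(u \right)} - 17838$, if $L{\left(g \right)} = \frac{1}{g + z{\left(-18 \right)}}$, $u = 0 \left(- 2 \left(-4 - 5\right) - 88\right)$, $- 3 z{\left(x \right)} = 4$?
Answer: $- \frac{71355}{4} \approx -17839.0$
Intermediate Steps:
$z{\left(x \right)} = - \frac{4}{3}$ ($z{\left(x \right)} = \left(- \frac{1}{3}\right) 4 = - \frac{4}{3}$)
$u = 0$ ($u = 0 \left(\left(-2\right) \left(-9\right) - 88\right) = 0 \left(18 - 88\right) = 0 \left(-70\right) = 0$)
$L{\left(g \right)} = \frac{1}{- \frac{4}{3} + g}$ ($L{\left(g \right)} = \frac{1}{g - \frac{4}{3}} = \frac{1}{- \frac{4}{3} + g}$)
$L{\left(u \right)} - 17838 = \frac{3}{-4 + 3 \cdot 0} - 17838 = \frac{3}{-4 + 0} - 17838 = \frac{3}{-4} - 17838 = 3 \left(- \frac{1}{4}\right) - 17838 = - \frac{3}{4} - 17838 = - \frac{71355}{4}$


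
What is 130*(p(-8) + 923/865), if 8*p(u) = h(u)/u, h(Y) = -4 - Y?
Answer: 180739/1384 ≈ 130.59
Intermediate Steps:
p(u) = (-4 - u)/(8*u) (p(u) = ((-4 - u)/u)/8 = (-4 - u)/(8*u))
130*(p(-8) + 923/865) = 130*((1/8)*(-4 - 1*(-8))/(-8) + 923/865) = 130*((1/8)*(-1/8)*(-4 + 8) + 923*(1/865)) = 130*((1/8)*(-1/8)*4 + 923/865) = 130*(-1/16 + 923/865) = 130*(13903/13840) = 180739/1384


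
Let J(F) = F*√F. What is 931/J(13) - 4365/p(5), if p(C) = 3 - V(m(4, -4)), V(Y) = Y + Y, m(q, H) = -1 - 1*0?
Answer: -873 + 931*√13/169 ≈ -853.14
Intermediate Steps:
m(q, H) = -1 (m(q, H) = -1 + 0 = -1)
V(Y) = 2*Y
J(F) = F^(3/2)
p(C) = 5 (p(C) = 3 - 2*(-1) = 3 - 1*(-2) = 3 + 2 = 5)
931/J(13) - 4365/p(5) = 931/(13^(3/2)) - 4365/5 = 931/((13*√13)) - 4365*⅕ = 931*(√13/169) - 873 = 931*√13/169 - 873 = -873 + 931*√13/169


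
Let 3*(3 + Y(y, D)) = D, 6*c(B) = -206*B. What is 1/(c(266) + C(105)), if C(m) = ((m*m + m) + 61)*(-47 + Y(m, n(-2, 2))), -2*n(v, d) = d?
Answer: -1/572413 ≈ -1.7470e-6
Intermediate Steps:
n(v, d) = -d/2
c(B) = -103*B/3 (c(B) = (-206*B)/6 = -103*B/3)
Y(y, D) = -3 + D/3
C(m) = -9211/3 - 151*m/3 - 151*m**2/3 (C(m) = ((m*m + m) + 61)*(-47 + (-3 + (-1/2*2)/3)) = ((m**2 + m) + 61)*(-47 + (-3 + (1/3)*(-1))) = ((m + m**2) + 61)*(-47 + (-3 - 1/3)) = (61 + m + m**2)*(-47 - 10/3) = (61 + m + m**2)*(-151/3) = -9211/3 - 151*m/3 - 151*m**2/3)
1/(c(266) + C(105)) = 1/(-103/3*266 + (-9211/3 - 151/3*105 - 151/3*105**2)) = 1/(-27398/3 + (-9211/3 - 5285 - 151/3*11025)) = 1/(-27398/3 + (-9211/3 - 5285 - 554925)) = 1/(-27398/3 - 1689841/3) = 1/(-572413) = -1/572413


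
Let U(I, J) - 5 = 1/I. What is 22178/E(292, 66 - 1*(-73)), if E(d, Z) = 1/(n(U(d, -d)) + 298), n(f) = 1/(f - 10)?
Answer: 9636119220/1459 ≈ 6.6046e+6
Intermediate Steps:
U(I, J) = 5 + 1/I
n(f) = 1/(-10 + f)
E(d, Z) = 1/(298 + 1/(-5 + 1/d)) (E(d, Z) = 1/(1/(-10 + (5 + 1/d)) + 298) = 1/(1/(-5 + 1/d) + 298) = 1/(298 + 1/(-5 + 1/d)))
22178/E(292, 66 - 1*(-73)) = 22178/(((1 - 5*292)/(298 - 1489*292))) = 22178/(((1 - 1460)/(298 - 434788))) = 22178/((-1459/(-434490))) = 22178/((-1/434490*(-1459))) = 22178/(1459/434490) = 22178*(434490/1459) = 9636119220/1459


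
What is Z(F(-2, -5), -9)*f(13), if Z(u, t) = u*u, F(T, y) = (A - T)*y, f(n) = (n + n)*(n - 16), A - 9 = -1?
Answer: -195000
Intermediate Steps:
A = 8 (A = 9 - 1 = 8)
f(n) = 2*n*(-16 + n) (f(n) = (2*n)*(-16 + n) = 2*n*(-16 + n))
F(T, y) = y*(8 - T) (F(T, y) = (8 - T)*y = y*(8 - T))
Z(u, t) = u**2
Z(F(-2, -5), -9)*f(13) = (-5*(8 - 1*(-2)))**2*(2*13*(-16 + 13)) = (-5*(8 + 2))**2*(2*13*(-3)) = (-5*10)**2*(-78) = (-50)**2*(-78) = 2500*(-78) = -195000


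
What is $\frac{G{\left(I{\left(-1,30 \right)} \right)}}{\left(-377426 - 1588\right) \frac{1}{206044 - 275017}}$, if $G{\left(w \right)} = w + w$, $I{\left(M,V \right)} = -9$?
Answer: $- \frac{206919}{63169} \approx -3.2756$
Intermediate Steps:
$G{\left(w \right)} = 2 w$
$\frac{G{\left(I{\left(-1,30 \right)} \right)}}{\left(-377426 - 1588\right) \frac{1}{206044 - 275017}} = \frac{2 \left(-9\right)}{\left(-377426 - 1588\right) \frac{1}{206044 - 275017}} = - \frac{18}{\left(-379014\right) \frac{1}{-68973}} = - \frac{18}{\left(-379014\right) \left(- \frac{1}{68973}\right)} = - \frac{18}{\frac{126338}{22991}} = \left(-18\right) \frac{22991}{126338} = - \frac{206919}{63169}$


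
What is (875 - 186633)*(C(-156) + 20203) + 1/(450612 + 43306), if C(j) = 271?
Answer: -1878473527086055/493918 ≈ -3.8032e+9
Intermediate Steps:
(875 - 186633)*(C(-156) + 20203) + 1/(450612 + 43306) = (875 - 186633)*(271 + 20203) + 1/(450612 + 43306) = -185758*20474 + 1/493918 = -3803209292 + 1/493918 = -1878473527086055/493918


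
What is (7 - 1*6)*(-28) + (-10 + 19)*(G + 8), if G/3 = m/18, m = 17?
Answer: 139/2 ≈ 69.500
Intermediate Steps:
G = 17/6 (G = 3*(17/18) = 17/6 ≈ 2.8333)
(7 - 1*6)*(-28) + (-10 + 19)*(G + 8) = (7 - 1*6)*(-28) + (-10 + 19)*(17/6 + 8) = (7 - 6)*(-28) + 9*(65/6) = 1*(-28) + 195/2 = -28 + 195/2 = 139/2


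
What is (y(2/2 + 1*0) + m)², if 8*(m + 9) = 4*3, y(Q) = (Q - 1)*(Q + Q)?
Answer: 225/4 ≈ 56.250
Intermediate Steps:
y(Q) = 2*Q*(-1 + Q) (y(Q) = (-1 + Q)*(2*Q) = 2*Q*(-1 + Q))
m = -15/2 (m = -9 + (4*3)/8 = -9 + (⅛)*12 = -9 + 3/2 = -15/2 ≈ -7.5000)
(y(2/2 + 1*0) + m)² = (2*(2/2 + 1*0)*(-1 + (2/2 + 1*0)) - 15/2)² = (2*(2*(½) + 0)*(-1 + (2*(½) + 0)) - 15/2)² = (2*(1 + 0)*(-1 + (1 + 0)) - 15/2)² = (2*1*(-1 + 1) - 15/2)² = (2*1*0 - 15/2)² = (0 - 15/2)² = (-15/2)² = 225/4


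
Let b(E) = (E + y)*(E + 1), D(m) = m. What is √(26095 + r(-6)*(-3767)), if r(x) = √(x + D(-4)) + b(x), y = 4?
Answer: √(-11575 - 3767*I*√10) ≈ 50.173 - 118.71*I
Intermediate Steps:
b(E) = (1 + E)*(4 + E) (b(E) = (E + 4)*(E + 1) = (4 + E)*(1 + E) = (1 + E)*(4 + E))
r(x) = 4 + x² + √(-4 + x) + 5*x (r(x) = √(x - 4) + (4 + x² + 5*x) = √(-4 + x) + (4 + x² + 5*x) = 4 + x² + √(-4 + x) + 5*x)
√(26095 + r(-6)*(-3767)) = √(26095 + (4 + (-6)² + √(-4 - 6) + 5*(-6))*(-3767)) = √(26095 + (4 + 36 + √(-10) - 30)*(-3767)) = √(26095 + (4 + 36 + I*√10 - 30)*(-3767)) = √(26095 + (10 + I*√10)*(-3767)) = √(26095 + (-37670 - 3767*I*√10)) = √(-11575 - 3767*I*√10)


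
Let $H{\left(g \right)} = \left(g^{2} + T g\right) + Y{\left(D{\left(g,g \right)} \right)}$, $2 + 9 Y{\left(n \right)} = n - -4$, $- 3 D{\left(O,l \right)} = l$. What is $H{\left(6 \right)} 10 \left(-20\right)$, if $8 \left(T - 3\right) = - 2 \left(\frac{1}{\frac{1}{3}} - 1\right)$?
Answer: $-10200$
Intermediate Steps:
$D{\left(O,l \right)} = - \frac{l}{3}$
$Y{\left(n \right)} = \frac{2}{9} + \frac{n}{9}$ ($Y{\left(n \right)} = - \frac{2}{9} + \frac{n - -4}{9} = - \frac{2}{9} + \frac{n + 4}{9} = - \frac{2}{9} + \frac{4 + n}{9} = - \frac{2}{9} + \left(\frac{4}{9} + \frac{n}{9}\right) = \frac{2}{9} + \frac{n}{9}$)
$T = \frac{5}{2}$ ($T = 3 + \frac{\left(-2\right) \left(\frac{1}{\frac{1}{3}} - 1\right)}{8} = 3 + \frac{\left(-2\right) \left(3 - 1\right)}{8} = 3 + \frac{\left(-2\right) 2}{8} = 3 + \frac{1}{8} \left(-4\right) = 3 - \frac{1}{2} = \frac{5}{2} \approx 2.5$)
$H{\left(g \right)} = \frac{2}{9} + g^{2} + \frac{133 g}{54}$ ($H{\left(g \right)} = \left(g^{2} + \frac{5 g}{2}\right) + \left(\frac{2}{9} + \frac{\left(- \frac{1}{3}\right) g}{9}\right) = \left(g^{2} + \frac{5 g}{2}\right) - \left(- \frac{2}{9} + \frac{g}{27}\right) = \frac{2}{9} + g^{2} + \frac{133 g}{54}$)
$H{\left(6 \right)} 10 \left(-20\right) = \left(\frac{2}{9} + 6^{2} + \frac{133}{54} \cdot 6\right) 10 \left(-20\right) = \left(\frac{2}{9} + 36 + \frac{133}{9}\right) 10 \left(-20\right) = 51 \cdot 10 \left(-20\right) = 510 \left(-20\right) = -10200$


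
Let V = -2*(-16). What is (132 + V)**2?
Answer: 26896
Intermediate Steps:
V = 32
(132 + V)**2 = (132 + 32)**2 = 164**2 = 26896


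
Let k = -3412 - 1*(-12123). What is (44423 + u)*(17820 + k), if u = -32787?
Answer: 308714716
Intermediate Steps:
k = 8711 (k = -3412 + 12123 = 8711)
(44423 + u)*(17820 + k) = (44423 - 32787)*(17820 + 8711) = 11636*26531 = 308714716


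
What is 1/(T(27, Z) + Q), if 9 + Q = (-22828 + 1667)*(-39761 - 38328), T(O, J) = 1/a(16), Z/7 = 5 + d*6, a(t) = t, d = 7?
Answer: 16/26439061121 ≈ 6.0516e-10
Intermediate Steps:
Z = 329 (Z = 7*(5 + 7*6) = 7*(5 + 42) = 7*47 = 329)
T(O, J) = 1/16
Q = 1652441320 (Q = -9 + (-22828 + 1667)*(-39761 - 38328) = -9 - 21161*(-78089) = -9 + 1652441329 = 1652441320)
1/(T(27, Z) + Q) = 1/(1/16 + 1652441320) = 1/(26439061121/16) = 16/26439061121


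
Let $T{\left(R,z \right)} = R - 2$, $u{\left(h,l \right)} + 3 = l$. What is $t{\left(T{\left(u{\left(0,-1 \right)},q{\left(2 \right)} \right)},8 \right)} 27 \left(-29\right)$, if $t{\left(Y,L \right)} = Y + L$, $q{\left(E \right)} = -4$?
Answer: $-1566$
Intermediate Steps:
$u{\left(h,l \right)} = -3 + l$
$T{\left(R,z \right)} = -2 + R$
$t{\left(Y,L \right)} = L + Y$
$t{\left(T{\left(u{\left(0,-1 \right)},q{\left(2 \right)} \right)},8 \right)} 27 \left(-29\right) = \left(8 - 6\right) 27 \left(-29\right) = 2 \cdot 27 \left(-29\right) = 54 \left(-29\right) = -1566$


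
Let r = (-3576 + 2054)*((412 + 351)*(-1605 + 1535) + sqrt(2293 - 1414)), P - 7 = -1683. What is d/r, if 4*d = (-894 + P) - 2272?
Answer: -64652805/4341698630362 - 2421*sqrt(879)/8683397260724 ≈ -1.4899e-5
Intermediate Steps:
P = -1676 (P = 7 - 1683 = -1676)
d = -2421/2 (d = ((-894 - 1676) - 2272)/4 = (-2570 - 2272)/4 = (1/4)*(-4842) = -2421/2 ≈ -1210.5)
r = 81290020 - 1522*sqrt(879) (r = -1522*(763*(-70) + sqrt(879)) = -1522*(-53410 + sqrt(879)) = 81290020 - 1522*sqrt(879) ≈ 8.1245e+7)
d/r = -2421/(2*(81290020 - 1522*sqrt(879)))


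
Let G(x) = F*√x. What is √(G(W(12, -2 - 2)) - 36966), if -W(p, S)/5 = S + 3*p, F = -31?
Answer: √(-36966 - 124*I*√10) ≈ 1.02 - 192.27*I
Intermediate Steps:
W(p, S) = -15*p - 5*S (W(p, S) = -5*(S + 3*p) = -15*p - 5*S)
G(x) = -31*√x
√(G(W(12, -2 - 2)) - 36966) = √(-31*√(-15*12 - 5*(-2 - 2)) - 36966) = √(-31*√(-180 - 5*(-4)) - 36966) = √(-31*√(-180 + 20) - 36966) = √(-124*I*√10 - 36966) = √(-36966 - 124*I*√10)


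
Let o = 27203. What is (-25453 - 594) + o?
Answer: 1156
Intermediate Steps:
(-25453 - 594) + o = (-25453 - 594) + 27203 = -26047 + 27203 = 1156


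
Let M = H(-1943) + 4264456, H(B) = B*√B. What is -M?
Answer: -4264456 + 1943*I*√1943 ≈ -4.2645e+6 + 85646.0*I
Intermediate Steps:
H(B) = B^(3/2)
M = 4264456 - 1943*I*√1943 (M = (-1943)^(3/2) + 4264456 = -1943*I*√1943 + 4264456 = 4264456 - 1943*I*√1943 ≈ 4.2645e+6 - 85646.0*I)
-M = -(4264456 - 1943*I*√1943) = -4264456 + 1943*I*√1943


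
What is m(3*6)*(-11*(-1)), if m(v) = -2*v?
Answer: -396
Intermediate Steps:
m(3*6)*(-11*(-1)) = (-6*6)*(-11*(-1)) = -2*18*11 = -36*11 = -396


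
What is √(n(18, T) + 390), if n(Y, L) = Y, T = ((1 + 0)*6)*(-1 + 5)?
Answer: 2*√102 ≈ 20.199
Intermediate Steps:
T = 24 (T = (1*6)*4 = 6*4 = 24)
√(n(18, T) + 390) = √(18 + 390) = √408 = 2*√102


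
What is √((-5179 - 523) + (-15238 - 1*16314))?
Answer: I*√37254 ≈ 193.01*I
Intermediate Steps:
√((-5179 - 523) + (-15238 - 1*16314)) = √(-5702 + (-15238 - 16314)) = √(-5702 - 31552) = √(-37254) = I*√37254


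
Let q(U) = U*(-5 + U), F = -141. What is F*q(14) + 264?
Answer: -17502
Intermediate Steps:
F*q(14) + 264 = -1974*(-5 + 14) + 264 = -1974*9 + 264 = -141*126 + 264 = -17766 + 264 = -17502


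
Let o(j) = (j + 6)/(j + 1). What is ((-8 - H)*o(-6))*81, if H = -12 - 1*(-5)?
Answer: 0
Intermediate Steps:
o(j) = (6 + j)/(1 + j)
H = -7 (H = -12 + 5 = -7)
((-8 - H)*o(-6))*81 = ((-8 - 1*(-7))*((6 - 6)/(1 - 6)))*81 = ((-8 + 7)*(0/(-5)))*81 = -(-1)*0/5*81 = -1*0*81 = 0*81 = 0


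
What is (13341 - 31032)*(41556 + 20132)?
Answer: -1091322408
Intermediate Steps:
(13341 - 31032)*(41556 + 20132) = -17691*61688 = -1091322408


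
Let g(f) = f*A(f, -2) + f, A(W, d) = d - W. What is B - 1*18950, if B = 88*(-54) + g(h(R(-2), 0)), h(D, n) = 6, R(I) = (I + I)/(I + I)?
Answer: -23744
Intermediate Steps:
R(I) = 1 (R(I) = (2*I)/((2*I)) = (2*I)*(1/(2*I)) = 1)
g(f) = f + f*(-2 - f) (g(f) = f*(-2 - f) + f = f + f*(-2 - f))
B = -4794 (B = 88*(-54) - 1*6*(1 + 6) = -4752 - 1*6*7 = -4752 - 42 = -4794)
B - 1*18950 = -4794 - 1*18950 = -4794 - 18950 = -23744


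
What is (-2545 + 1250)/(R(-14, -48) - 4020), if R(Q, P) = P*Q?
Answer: 1295/3348 ≈ 0.38680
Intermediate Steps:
(-2545 + 1250)/(R(-14, -48) - 4020) = (-2545 + 1250)/(-48*(-14) - 4020) = -1295/(672 - 4020) = -1295/(-3348) = -1295*(-1/3348) = 1295/3348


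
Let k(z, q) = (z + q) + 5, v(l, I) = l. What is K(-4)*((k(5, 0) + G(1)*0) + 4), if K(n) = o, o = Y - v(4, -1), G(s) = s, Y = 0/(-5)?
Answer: -56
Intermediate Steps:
Y = 0 (Y = 0*(-⅕) = 0)
k(z, q) = 5 + q + z (k(z, q) = (q + z) + 5 = 5 + q + z)
o = -4 (o = 0 - 1*4 = 0 - 4 = -4)
K(n) = -4
K(-4)*((k(5, 0) + G(1)*0) + 4) = -4*(((5 + 0 + 5) + 1*0) + 4) = -4*((10 + 0) + 4) = -4*(10 + 4) = -4*14 = -56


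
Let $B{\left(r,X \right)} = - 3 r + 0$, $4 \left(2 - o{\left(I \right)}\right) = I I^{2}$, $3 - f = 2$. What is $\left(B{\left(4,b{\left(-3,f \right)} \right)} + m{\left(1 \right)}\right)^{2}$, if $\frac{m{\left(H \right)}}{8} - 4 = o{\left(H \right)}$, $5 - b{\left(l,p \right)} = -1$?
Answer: $1156$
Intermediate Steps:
$f = 1$ ($f = 3 - 2 = 1$)
$b{\left(l,p \right)} = 6$ ($b{\left(l,p \right)} = 5 - -1 = 5 + 1 = 6$)
$o{\left(I \right)} = 2 - \frac{I^{3}}{4}$ ($o{\left(I \right)} = 2 - \frac{I I^{2}}{4} = 2 - \frac{I^{3}}{4}$)
$B{\left(r,X \right)} = - 3 r$
$m{\left(H \right)} = 48 - 2 H^{3}$ ($m{\left(H \right)} = 32 + 8 \left(2 - \frac{H^{3}}{4}\right) = 32 - \left(-16 + 2 H^{3}\right) = 48 - 2 H^{3}$)
$\left(B{\left(4,b{\left(-3,f \right)} \right)} + m{\left(1 \right)}\right)^{2} = \left(\left(-3\right) 4 + \left(48 - 2 \cdot 1^{3}\right)\right)^{2} = \left(-12 + \left(48 - 2\right)\right)^{2} = \left(-12 + 46\right)^{2} = 34^{2} = 1156$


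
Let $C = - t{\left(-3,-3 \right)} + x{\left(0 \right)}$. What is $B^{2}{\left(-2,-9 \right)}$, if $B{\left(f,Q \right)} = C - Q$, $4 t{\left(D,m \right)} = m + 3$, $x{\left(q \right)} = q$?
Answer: $81$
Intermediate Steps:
$t{\left(D,m \right)} = \frac{3}{4} + \frac{m}{4}$ ($t{\left(D,m \right)} = \frac{m + 3}{4} = \frac{3 + m}{4} = \frac{3}{4} + \frac{m}{4}$)
$C = 0$ ($C = - (\frac{3}{4} + \frac{1}{4} \left(-3\right)) + 0 = - (\frac{3}{4} - \frac{3}{4}) + 0 = \left(-1\right) 0 + 0 = 0 + 0 = 0$)
$B{\left(f,Q \right)} = - Q$ ($B{\left(f,Q \right)} = 0 - Q = - Q$)
$B^{2}{\left(-2,-9 \right)} = \left(\left(-1\right) \left(-9\right)\right)^{2} = 9^{2} = 81$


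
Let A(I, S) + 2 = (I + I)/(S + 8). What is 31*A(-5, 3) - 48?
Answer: -1520/11 ≈ -138.18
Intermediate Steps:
A(I, S) = -2 + 2*I/(8 + S) (A(I, S) = -2 + (I + I)/(S + 8) = -2 + (2*I)/(8 + S) = -2 + 2*I/(8 + S))
31*A(-5, 3) - 48 = 31*(2*(-8 - 5 - 1*3)/(8 + 3)) - 48 = 31*(2*(-8 - 5 - 3)/11) - 48 = 31*(2*(1/11)*(-16)) - 48 = 31*(-32/11) - 48 = -992/11 - 48 = -1520/11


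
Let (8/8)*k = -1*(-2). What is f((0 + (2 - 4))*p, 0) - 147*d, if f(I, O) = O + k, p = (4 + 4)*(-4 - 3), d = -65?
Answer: 9557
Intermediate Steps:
p = -56 (p = 8*(-7) = -56)
k = 2 (k = -1*(-2) = 2)
f(I, O) = 2 + O (f(I, O) = O + 2 = 2 + O)
f((0 + (2 - 4))*p, 0) - 147*d = (2 + 0) - 147*(-65) = 2 + 9555 = 9557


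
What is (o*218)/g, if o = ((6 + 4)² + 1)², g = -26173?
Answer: -2223818/26173 ≈ -84.966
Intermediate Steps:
o = 10201 (o = (10² + 1)² = (100 + 1)² = 101² = 10201)
(o*218)/g = (10201*218)/(-26173) = 2223818*(-1/26173) = -2223818/26173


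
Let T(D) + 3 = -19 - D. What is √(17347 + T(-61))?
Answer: √17386 ≈ 131.86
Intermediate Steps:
T(D) = -22 - D (T(D) = -3 + (-19 - D) = -22 - D)
√(17347 + T(-61)) = √(17347 + (-22 - 1*(-61))) = √(17347 + (-22 + 61)) = √(17347 + 39) = √17386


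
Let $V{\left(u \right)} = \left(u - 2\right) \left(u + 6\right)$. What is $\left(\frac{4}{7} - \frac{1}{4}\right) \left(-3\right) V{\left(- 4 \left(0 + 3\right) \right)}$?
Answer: $-81$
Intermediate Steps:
$V{\left(u \right)} = \left(-2 + u\right) \left(6 + u\right)$
$\left(\frac{4}{7} - \frac{1}{4}\right) \left(-3\right) V{\left(- 4 \left(0 + 3\right) \right)} = \left(\frac{4}{7} - \frac{1}{4}\right) \left(-3\right) \left(-12 + \left(- 4 \left(0 + 3\right)\right)^{2} + 4 \left(- 4 \left(0 + 3\right)\right)\right) = \left(4 \cdot \frac{1}{7} - \frac{1}{4}\right) \left(-3\right) \left(-12 + \left(\left(-4\right) 3\right)^{2} + 4 \left(\left(-4\right) 3\right)\right) = \left(\frac{4}{7} - \frac{1}{4}\right) \left(-3\right) \left(-12 + \left(-12\right)^{2} + 4 \left(-12\right)\right) = \frac{9}{28} \left(-3\right) \left(-12 + 144 - 48\right) = \left(- \frac{27}{28}\right) 84 = -81$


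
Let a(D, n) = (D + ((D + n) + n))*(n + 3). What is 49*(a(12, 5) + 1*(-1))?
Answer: 13279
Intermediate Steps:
a(D, n) = (3 + n)*(2*D + 2*n) (a(D, n) = (D + (D + 2*n))*(3 + n) = (2*D + 2*n)*(3 + n) = (3 + n)*(2*D + 2*n))
49*(a(12, 5) + 1*(-1)) = 49*((2*5**2 + 6*12 + 6*5 + 2*12*5) + 1*(-1)) = 49*((2*25 + 72 + 30 + 120) - 1) = 49*((50 + 72 + 30 + 120) - 1) = 49*(272 - 1) = 49*271 = 13279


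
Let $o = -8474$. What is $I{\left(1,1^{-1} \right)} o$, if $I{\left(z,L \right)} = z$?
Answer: $-8474$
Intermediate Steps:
$I{\left(1,1^{-1} \right)} o = 1 \left(-8474\right) = -8474$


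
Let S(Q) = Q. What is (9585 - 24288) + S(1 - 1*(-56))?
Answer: -14646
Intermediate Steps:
(9585 - 24288) + S(1 - 1*(-56)) = (9585 - 24288) + (1 - 1*(-56)) = -14703 + (1 + 56) = -14703 + 57 = -14646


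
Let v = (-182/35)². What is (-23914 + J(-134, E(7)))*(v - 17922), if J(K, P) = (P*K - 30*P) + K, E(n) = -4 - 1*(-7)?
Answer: 2195711592/5 ≈ 4.3914e+8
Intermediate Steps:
E(n) = 3 (E(n) = -4 + 7 = 3)
J(K, P) = K - 30*P + K*P (J(K, P) = (K*P - 30*P) + K = (-30*P + K*P) + K = K - 30*P + K*P)
v = 676/25 (v = (-182*1/35)² = (-26/5)² = 676/25 ≈ 27.040)
(-23914 + J(-134, E(7)))*(v - 17922) = (-23914 + (-134 - 30*3 - 134*3))*(676/25 - 17922) = (-23914 + (-134 - 90 - 402))*(-447374/25) = (-23914 - 626)*(-447374/25) = -24540*(-447374/25) = 2195711592/5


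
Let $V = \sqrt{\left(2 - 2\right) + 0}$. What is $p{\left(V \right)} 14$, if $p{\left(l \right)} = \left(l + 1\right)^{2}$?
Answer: $14$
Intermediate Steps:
$V = 0$ ($V = \sqrt{\left(2 - 2\right) + 0} = \sqrt{0 + 0} = \sqrt{0} = 0$)
$p{\left(l \right)} = \left(1 + l\right)^{2}$
$p{\left(V \right)} 14 = \left(1 + 0\right)^{2} \cdot 14 = 1^{2} \cdot 14 = 1 \cdot 14 = 14$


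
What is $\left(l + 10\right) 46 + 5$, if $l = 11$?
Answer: $971$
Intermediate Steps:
$\left(l + 10\right) 46 + 5 = \left(11 + 10\right) 46 + 5 = 21 \cdot 46 + 5 = 966 + 5 = 971$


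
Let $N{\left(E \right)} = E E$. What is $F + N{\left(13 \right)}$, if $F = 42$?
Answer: $211$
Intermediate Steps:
$N{\left(E \right)} = E^{2}$
$F + N{\left(13 \right)} = 42 + 13^{2} = 42 + 169 = 211$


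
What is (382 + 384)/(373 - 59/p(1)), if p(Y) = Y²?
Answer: 383/157 ≈ 2.4395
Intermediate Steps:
(382 + 384)/(373 - 59/p(1)) = (382 + 384)/(373 - 59/(1²)) = 766/(373 - 59/1) = 766/(373 - 59*1) = 766/(373 - 59) = 766/314 = 766*(1/314) = 383/157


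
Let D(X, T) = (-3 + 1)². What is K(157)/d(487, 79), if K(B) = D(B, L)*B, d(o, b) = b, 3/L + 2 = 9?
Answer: 628/79 ≈ 7.9494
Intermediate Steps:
L = 3/7 (L = 3/(-2 + 9) = 3/7 ≈ 0.42857)
D(X, T) = 4 (D(X, T) = (-2)² = 4)
K(B) = 4*B
K(157)/d(487, 79) = (4*157)/79 = 628*(1/79) = 628/79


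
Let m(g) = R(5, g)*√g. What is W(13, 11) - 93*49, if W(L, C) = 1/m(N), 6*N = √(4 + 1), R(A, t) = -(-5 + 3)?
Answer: -4557 + 5^(¾)*√6/10 ≈ -4556.2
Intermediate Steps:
R(A, t) = 2 (R(A, t) = -1*(-2) = 2)
N = √5/6 (N = √(4 + 1)/6 = √5/6 ≈ 0.37268)
m(g) = 2*√g
W(L, C) = 5^(¾)*√6/10 (W(L, C) = 1/(2*√(√5/6)) = 1/(2*(5^(¼)*√6/6)) = 1/(5^(¼)*√6/3) = 5^(¾)*√6/10)
W(13, 11) - 93*49 = 5^(¾)*√6/10 - 93*49 = 5^(¾)*√6/10 - 4557 = -4557 + 5^(¾)*√6/10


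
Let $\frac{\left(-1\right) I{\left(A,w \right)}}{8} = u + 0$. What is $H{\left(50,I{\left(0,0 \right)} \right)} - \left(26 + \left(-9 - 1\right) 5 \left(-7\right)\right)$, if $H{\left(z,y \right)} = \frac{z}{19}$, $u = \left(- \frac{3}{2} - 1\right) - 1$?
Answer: $- \frac{7094}{19} \approx -373.37$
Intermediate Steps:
$u = - \frac{7}{2}$ ($u = \left(\left(-3\right) \frac{1}{2} - 1\right) - 1 = \left(- \frac{3}{2} - 1\right) - 1 = - \frac{5}{2} - 1 = - \frac{7}{2} \approx -3.5$)
$I{\left(A,w \right)} = 28$ ($I{\left(A,w \right)} = - 8 \left(- \frac{7}{2} + 0\right) = \left(-8\right) \left(- \frac{7}{2}\right) = 28$)
$H{\left(z,y \right)} = \frac{z}{19}$ ($H{\left(z,y \right)} = z \frac{1}{19} = \frac{z}{19}$)
$H{\left(50,I{\left(0,0 \right)} \right)} - \left(26 + \left(-9 - 1\right) 5 \left(-7\right)\right) = \frac{1}{19} \cdot 50 - \left(26 + \left(-9 - 1\right) 5 \left(-7\right)\right) = \frac{50}{19} - \left(26 - -350\right) = \frac{50}{19} - \left(26 + 350\right) = \frac{50}{19} - 376 = - \frac{7094}{19}$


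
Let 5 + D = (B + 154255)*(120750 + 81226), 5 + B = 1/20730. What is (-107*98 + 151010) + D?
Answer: 322920937850423/10365 ≈ 3.1155e+10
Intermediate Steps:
B = -103649/20730 (B = -5 + 1/20730 = -103649/20730 ≈ -5.0000)
D = 322919481319163/10365 (D = -5 + (-103649/20730 + 154255)*(120750 + 81226) = -5 + (3197602501/20730)*201976 = -5 + 322919481370988/10365 = 322919481319163/10365 ≈ 3.1155e+10)
(-107*98 + 151010) + D = (-107*98 + 151010) + 322919481319163/10365 = (-10486 + 151010) + 322919481319163/10365 = 140524 + 322919481319163/10365 = 322920937850423/10365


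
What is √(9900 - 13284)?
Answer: 6*I*√94 ≈ 58.172*I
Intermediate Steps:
√(9900 - 13284) = √(-3384) = 6*I*√94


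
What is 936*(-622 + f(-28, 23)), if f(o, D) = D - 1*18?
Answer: -577512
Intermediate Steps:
f(o, D) = -18 + D (f(o, D) = D - 18 = -18 + D)
936*(-622 + f(-28, 23)) = 936*(-622 + (-18 + 23)) = 936*(-622 + 5) = 936*(-617) = -577512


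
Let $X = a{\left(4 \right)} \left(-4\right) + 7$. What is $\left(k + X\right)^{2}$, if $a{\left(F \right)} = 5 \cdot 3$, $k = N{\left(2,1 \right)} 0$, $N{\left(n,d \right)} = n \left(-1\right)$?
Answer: $2809$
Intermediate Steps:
$N{\left(n,d \right)} = - n$
$k = 0$ ($k = \left(-1\right) 2 \cdot 0 = \left(-2\right) 0 = 0$)
$a{\left(F \right)} = 15$
$X = -53$ ($X = 15 \left(-4\right) + 7 = -60 + 7 = -53$)
$\left(k + X\right)^{2} = \left(0 - 53\right)^{2} = \left(-53\right)^{2} = 2809$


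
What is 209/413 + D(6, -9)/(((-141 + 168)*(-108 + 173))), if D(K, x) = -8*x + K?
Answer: 10231/18585 ≈ 0.55050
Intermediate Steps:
D(K, x) = K - 8*x
209/413 + D(6, -9)/(((-141 + 168)*(-108 + 173))) = 209/413 + (6 - 8*(-9))/(((-141 + 168)*(-108 + 173))) = 209*(1/413) + (6 + 72)/((27*65)) = 209/413 + 78/1755 = 209/413 + 78*(1/1755) = 209/413 + 2/45 = 10231/18585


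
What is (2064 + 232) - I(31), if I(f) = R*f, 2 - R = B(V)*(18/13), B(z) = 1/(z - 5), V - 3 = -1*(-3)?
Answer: 29600/13 ≈ 2276.9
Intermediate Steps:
V = 6 (V = 3 - 1*(-3) = 3 + 3 = 6)
B(z) = 1/(-5 + z)
R = 8/13 (R = 2 - 18/13/(-5 + 6) = 2 - 18*(1/13)/1 = 2 - 18/13 = 8/13 ≈ 0.61539)
I(f) = 8*f/13
(2064 + 232) - I(31) = (2064 + 232) - 8*31/13 = 2296 - 1*248/13 = 2296 - 248/13 = 29600/13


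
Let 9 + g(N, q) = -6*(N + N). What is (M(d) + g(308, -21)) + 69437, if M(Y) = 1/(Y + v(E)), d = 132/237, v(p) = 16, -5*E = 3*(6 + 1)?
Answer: 85977535/1308 ≈ 65732.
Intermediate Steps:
g(N, q) = -9 - 12*N (g(N, q) = -9 - 6*(N + N) = -9 - 12*N)
E = -21/5 (E = -3*(6 + 1)/5 = -3*7/5 = -⅕*21 = -21/5 ≈ -4.2000)
d = 44/79 (d = 132*(1/237) = 44/79 ≈ 0.55696)
M(Y) = 1/(16 + Y) (M(Y) = 1/(Y + 16) = 1/(16 + Y))
(M(d) + g(308, -21)) + 69437 = (1/(16 + 44/79) + (-9 - 12*308)) + 69437 = (1/(1308/79) + (-9 - 3696)) + 69437 = (79/1308 - 3705) + 69437 = -4846061/1308 + 69437 = 85977535/1308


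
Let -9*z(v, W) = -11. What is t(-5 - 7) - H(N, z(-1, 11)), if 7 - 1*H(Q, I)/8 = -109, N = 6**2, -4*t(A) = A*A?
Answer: -964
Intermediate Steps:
z(v, W) = 11/9 (z(v, W) = -1/9*(-11) = 11/9)
t(A) = -A**2/4 (t(A) = -A*A/4 = -A**2/4)
N = 36
H(Q, I) = 928 (H(Q, I) = 56 - 8*(-109) = 56 + 872 = 928)
t(-5 - 7) - H(N, z(-1, 11)) = -(-5 - 7)**2/4 - 1*928 = -1/4*(-12)**2 - 928 = -1/4*144 - 928 = -36 - 928 = -964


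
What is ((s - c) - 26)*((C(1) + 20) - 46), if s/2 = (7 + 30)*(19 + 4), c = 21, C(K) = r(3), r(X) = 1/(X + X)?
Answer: -256525/6 ≈ -42754.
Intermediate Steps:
r(X) = 1/(2*X)
C(K) = ⅙ (C(K) = (½)/3 = (½)*(⅓) = ⅙)
s = 1702 (s = 2*((7 + 30)*(19 + 4)) = 2*(37*23) = 2*851 = 1702)
((s - c) - 26)*((C(1) + 20) - 46) = ((1702 - 1*21) - 26)*((⅙ + 20) - 46) = ((1702 - 21) - 26)*(121/6 - 46) = (1681 - 26)*(-155/6) = 1655*(-155/6) = -256525/6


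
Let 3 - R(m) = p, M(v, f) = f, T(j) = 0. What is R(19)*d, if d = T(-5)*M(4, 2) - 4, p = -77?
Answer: -320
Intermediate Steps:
R(m) = 80 (R(m) = 3 - 1*(-77) = 3 + 77 = 80)
d = -4 (d = 0*2 - 4 = 0 - 4 = -4)
R(19)*d = 80*(-4) = -320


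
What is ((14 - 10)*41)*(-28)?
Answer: -4592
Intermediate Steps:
((14 - 10)*41)*(-28) = (4*41)*(-28) = 164*(-28) = -4592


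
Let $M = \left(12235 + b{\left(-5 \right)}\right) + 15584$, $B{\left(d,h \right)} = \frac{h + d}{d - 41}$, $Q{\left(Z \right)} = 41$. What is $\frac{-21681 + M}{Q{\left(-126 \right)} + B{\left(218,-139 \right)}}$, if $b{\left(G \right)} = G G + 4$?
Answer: $\frac{155937}{1048} \approx 148.79$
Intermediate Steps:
$b{\left(G \right)} = 4 + G^{2}$ ($b{\left(G \right)} = G^{2} + 4 = 4 + G^{2}$)
$B{\left(d,h \right)} = \frac{d + h}{-41 + d}$
$M = 27848$ ($M = \left(12235 + \left(4 + \left(-5\right)^{2}\right)\right) + 15584 = \left(12235 + \left(4 + 25\right)\right) + 15584 = \left(12235 + 29\right) + 15584 = 12264 + 15584 = 27848$)
$\frac{-21681 + M}{Q{\left(-126 \right)} + B{\left(218,-139 \right)}} = \frac{-21681 + 27848}{41 + \frac{218 - 139}{-41 + 218}} = \frac{6167}{41 + \frac{1}{177} \cdot 79} = \frac{6167}{41 + \frac{79}{177}} = \frac{6167}{\frac{7336}{177}} = 6167 \cdot \frac{177}{7336} = \frac{155937}{1048}$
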